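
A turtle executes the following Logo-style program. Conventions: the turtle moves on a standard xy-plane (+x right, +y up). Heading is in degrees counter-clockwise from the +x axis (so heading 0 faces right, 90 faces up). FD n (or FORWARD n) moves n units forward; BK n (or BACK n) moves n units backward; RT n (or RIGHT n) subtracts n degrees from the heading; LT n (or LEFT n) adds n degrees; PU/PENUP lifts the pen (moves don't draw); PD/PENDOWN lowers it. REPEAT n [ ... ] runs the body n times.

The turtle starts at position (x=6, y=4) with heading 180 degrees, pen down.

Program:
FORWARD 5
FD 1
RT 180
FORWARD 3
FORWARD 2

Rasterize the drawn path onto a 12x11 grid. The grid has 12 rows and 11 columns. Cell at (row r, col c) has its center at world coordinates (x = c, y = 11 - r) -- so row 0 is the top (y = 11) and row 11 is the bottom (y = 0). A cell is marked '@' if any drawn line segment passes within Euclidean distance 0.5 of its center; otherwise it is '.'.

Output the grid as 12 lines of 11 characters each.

Answer: ...........
...........
...........
...........
...........
...........
...........
@@@@@@@....
...........
...........
...........
...........

Derivation:
Segment 0: (6,4) -> (1,4)
Segment 1: (1,4) -> (0,4)
Segment 2: (0,4) -> (3,4)
Segment 3: (3,4) -> (5,4)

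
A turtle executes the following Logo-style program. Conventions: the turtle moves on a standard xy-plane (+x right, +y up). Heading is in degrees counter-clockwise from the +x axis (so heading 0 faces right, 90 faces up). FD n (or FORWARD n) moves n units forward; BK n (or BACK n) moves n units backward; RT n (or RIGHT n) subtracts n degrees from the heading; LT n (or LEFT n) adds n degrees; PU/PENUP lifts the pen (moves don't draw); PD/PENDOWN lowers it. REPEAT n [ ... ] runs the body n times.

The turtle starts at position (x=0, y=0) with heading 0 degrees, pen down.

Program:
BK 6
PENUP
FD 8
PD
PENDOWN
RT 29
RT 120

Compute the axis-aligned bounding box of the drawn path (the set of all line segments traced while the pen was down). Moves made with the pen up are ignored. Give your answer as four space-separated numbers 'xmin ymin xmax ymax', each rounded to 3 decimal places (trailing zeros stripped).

Executing turtle program step by step:
Start: pos=(0,0), heading=0, pen down
BK 6: (0,0) -> (-6,0) [heading=0, draw]
PU: pen up
FD 8: (-6,0) -> (2,0) [heading=0, move]
PD: pen down
PD: pen down
RT 29: heading 0 -> 331
RT 120: heading 331 -> 211
Final: pos=(2,0), heading=211, 1 segment(s) drawn

Segment endpoints: x in {-6, 0}, y in {0}
xmin=-6, ymin=0, xmax=0, ymax=0

Answer: -6 0 0 0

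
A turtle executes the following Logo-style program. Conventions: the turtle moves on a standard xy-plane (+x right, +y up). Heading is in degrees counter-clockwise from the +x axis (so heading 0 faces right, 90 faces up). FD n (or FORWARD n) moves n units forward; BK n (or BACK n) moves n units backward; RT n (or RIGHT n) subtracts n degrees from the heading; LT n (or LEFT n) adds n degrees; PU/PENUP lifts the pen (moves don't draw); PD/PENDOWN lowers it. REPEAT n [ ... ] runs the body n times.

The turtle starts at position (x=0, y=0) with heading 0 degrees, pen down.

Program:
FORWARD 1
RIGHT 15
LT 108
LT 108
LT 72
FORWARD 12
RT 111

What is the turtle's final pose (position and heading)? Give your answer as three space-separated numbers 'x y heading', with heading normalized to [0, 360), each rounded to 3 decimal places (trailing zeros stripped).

Executing turtle program step by step:
Start: pos=(0,0), heading=0, pen down
FD 1: (0,0) -> (1,0) [heading=0, draw]
RT 15: heading 0 -> 345
LT 108: heading 345 -> 93
LT 108: heading 93 -> 201
LT 72: heading 201 -> 273
FD 12: (1,0) -> (1.628,-11.984) [heading=273, draw]
RT 111: heading 273 -> 162
Final: pos=(1.628,-11.984), heading=162, 2 segment(s) drawn

Answer: 1.628 -11.984 162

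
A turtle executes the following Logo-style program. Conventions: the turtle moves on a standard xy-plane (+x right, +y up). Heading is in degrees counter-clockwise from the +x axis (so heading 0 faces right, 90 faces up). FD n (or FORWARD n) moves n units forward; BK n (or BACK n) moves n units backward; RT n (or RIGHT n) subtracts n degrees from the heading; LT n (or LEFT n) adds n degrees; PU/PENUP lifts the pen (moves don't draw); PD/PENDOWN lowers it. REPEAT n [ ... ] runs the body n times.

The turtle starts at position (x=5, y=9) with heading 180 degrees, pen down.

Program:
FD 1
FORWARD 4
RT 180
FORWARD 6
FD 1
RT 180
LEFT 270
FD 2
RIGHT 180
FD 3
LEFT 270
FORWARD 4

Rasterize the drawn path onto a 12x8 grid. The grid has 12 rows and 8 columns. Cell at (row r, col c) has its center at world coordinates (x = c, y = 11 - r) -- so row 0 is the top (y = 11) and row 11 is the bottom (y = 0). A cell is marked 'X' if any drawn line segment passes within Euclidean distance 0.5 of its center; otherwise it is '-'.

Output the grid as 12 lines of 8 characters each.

Answer: -------X
-------X
XXXXXXXX
---XXXXX
--------
--------
--------
--------
--------
--------
--------
--------

Derivation:
Segment 0: (5,9) -> (4,9)
Segment 1: (4,9) -> (0,9)
Segment 2: (0,9) -> (6,9)
Segment 3: (6,9) -> (7,9)
Segment 4: (7,9) -> (7,11)
Segment 5: (7,11) -> (7,8)
Segment 6: (7,8) -> (3,8)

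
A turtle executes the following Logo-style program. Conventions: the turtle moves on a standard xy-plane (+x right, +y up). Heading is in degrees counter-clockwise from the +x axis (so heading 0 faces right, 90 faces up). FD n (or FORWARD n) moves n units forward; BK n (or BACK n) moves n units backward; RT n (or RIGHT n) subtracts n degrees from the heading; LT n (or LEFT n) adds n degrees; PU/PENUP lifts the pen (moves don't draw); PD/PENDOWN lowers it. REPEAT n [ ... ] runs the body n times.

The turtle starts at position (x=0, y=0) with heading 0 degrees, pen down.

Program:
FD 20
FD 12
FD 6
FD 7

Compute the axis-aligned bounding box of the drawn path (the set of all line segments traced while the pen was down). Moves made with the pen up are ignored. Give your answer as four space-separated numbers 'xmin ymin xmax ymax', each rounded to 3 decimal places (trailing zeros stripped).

Executing turtle program step by step:
Start: pos=(0,0), heading=0, pen down
FD 20: (0,0) -> (20,0) [heading=0, draw]
FD 12: (20,0) -> (32,0) [heading=0, draw]
FD 6: (32,0) -> (38,0) [heading=0, draw]
FD 7: (38,0) -> (45,0) [heading=0, draw]
Final: pos=(45,0), heading=0, 4 segment(s) drawn

Segment endpoints: x in {0, 20, 32, 38, 45}, y in {0}
xmin=0, ymin=0, xmax=45, ymax=0

Answer: 0 0 45 0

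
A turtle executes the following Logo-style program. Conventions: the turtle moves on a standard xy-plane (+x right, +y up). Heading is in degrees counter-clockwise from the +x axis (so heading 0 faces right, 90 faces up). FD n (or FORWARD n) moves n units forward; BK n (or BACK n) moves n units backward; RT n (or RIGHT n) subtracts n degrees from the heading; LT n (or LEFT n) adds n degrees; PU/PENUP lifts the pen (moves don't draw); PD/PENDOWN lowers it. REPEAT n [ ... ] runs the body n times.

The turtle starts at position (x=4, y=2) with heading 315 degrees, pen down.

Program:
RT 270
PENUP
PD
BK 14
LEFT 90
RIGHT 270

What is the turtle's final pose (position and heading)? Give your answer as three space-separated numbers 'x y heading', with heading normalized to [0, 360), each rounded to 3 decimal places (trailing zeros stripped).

Answer: -5.899 -7.899 225

Derivation:
Executing turtle program step by step:
Start: pos=(4,2), heading=315, pen down
RT 270: heading 315 -> 45
PU: pen up
PD: pen down
BK 14: (4,2) -> (-5.899,-7.899) [heading=45, draw]
LT 90: heading 45 -> 135
RT 270: heading 135 -> 225
Final: pos=(-5.899,-7.899), heading=225, 1 segment(s) drawn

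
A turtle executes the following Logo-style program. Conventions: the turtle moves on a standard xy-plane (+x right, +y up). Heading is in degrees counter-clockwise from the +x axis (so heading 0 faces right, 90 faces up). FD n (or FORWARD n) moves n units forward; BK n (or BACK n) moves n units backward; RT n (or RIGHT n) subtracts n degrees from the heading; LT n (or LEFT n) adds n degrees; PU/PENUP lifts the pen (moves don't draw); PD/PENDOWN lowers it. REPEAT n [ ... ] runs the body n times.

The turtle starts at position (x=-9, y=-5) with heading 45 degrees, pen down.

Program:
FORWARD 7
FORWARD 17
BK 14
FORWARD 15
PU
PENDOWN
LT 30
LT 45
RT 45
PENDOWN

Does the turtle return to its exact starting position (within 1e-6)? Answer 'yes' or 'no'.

Executing turtle program step by step:
Start: pos=(-9,-5), heading=45, pen down
FD 7: (-9,-5) -> (-4.05,-0.05) [heading=45, draw]
FD 17: (-4.05,-0.05) -> (7.971,11.971) [heading=45, draw]
BK 14: (7.971,11.971) -> (-1.929,2.071) [heading=45, draw]
FD 15: (-1.929,2.071) -> (8.678,12.678) [heading=45, draw]
PU: pen up
PD: pen down
LT 30: heading 45 -> 75
LT 45: heading 75 -> 120
RT 45: heading 120 -> 75
PD: pen down
Final: pos=(8.678,12.678), heading=75, 4 segment(s) drawn

Start position: (-9, -5)
Final position: (8.678, 12.678)
Distance = 25; >= 1e-6 -> NOT closed

Answer: no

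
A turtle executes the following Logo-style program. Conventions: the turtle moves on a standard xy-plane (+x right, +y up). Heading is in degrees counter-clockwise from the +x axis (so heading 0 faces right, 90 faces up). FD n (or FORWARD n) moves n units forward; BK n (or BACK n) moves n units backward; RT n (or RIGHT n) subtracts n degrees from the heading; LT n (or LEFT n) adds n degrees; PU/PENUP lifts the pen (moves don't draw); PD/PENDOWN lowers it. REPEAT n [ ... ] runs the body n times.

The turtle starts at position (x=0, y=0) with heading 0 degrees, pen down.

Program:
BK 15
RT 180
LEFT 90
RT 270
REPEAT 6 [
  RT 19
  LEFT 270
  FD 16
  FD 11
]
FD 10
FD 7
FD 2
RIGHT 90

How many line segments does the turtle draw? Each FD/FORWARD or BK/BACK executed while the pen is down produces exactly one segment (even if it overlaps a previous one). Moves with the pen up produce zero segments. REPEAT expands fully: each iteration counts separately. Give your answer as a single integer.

Executing turtle program step by step:
Start: pos=(0,0), heading=0, pen down
BK 15: (0,0) -> (-15,0) [heading=0, draw]
RT 180: heading 0 -> 180
LT 90: heading 180 -> 270
RT 270: heading 270 -> 0
REPEAT 6 [
  -- iteration 1/6 --
  RT 19: heading 0 -> 341
  LT 270: heading 341 -> 251
  FD 16: (-15,0) -> (-20.209,-15.128) [heading=251, draw]
  FD 11: (-20.209,-15.128) -> (-23.79,-25.529) [heading=251, draw]
  -- iteration 2/6 --
  RT 19: heading 251 -> 232
  LT 270: heading 232 -> 142
  FD 16: (-23.79,-25.529) -> (-36.399,-15.678) [heading=142, draw]
  FD 11: (-36.399,-15.678) -> (-45.067,-8.906) [heading=142, draw]
  -- iteration 3/6 --
  RT 19: heading 142 -> 123
  LT 270: heading 123 -> 33
  FD 16: (-45.067,-8.906) -> (-31.648,-0.192) [heading=33, draw]
  FD 11: (-31.648,-0.192) -> (-22.423,5.799) [heading=33, draw]
  -- iteration 4/6 --
  RT 19: heading 33 -> 14
  LT 270: heading 14 -> 284
  FD 16: (-22.423,5.799) -> (-18.552,-9.726) [heading=284, draw]
  FD 11: (-18.552,-9.726) -> (-15.891,-20.399) [heading=284, draw]
  -- iteration 5/6 --
  RT 19: heading 284 -> 265
  LT 270: heading 265 -> 175
  FD 16: (-15.891,-20.399) -> (-31.83,-19.004) [heading=175, draw]
  FD 11: (-31.83,-19.004) -> (-42.788,-18.046) [heading=175, draw]
  -- iteration 6/6 --
  RT 19: heading 175 -> 156
  LT 270: heading 156 -> 66
  FD 16: (-42.788,-18.046) -> (-36.28,-3.429) [heading=66, draw]
  FD 11: (-36.28,-3.429) -> (-31.806,6.62) [heading=66, draw]
]
FD 10: (-31.806,6.62) -> (-27.739,15.756) [heading=66, draw]
FD 7: (-27.739,15.756) -> (-24.891,22.15) [heading=66, draw]
FD 2: (-24.891,22.15) -> (-24.078,23.977) [heading=66, draw]
RT 90: heading 66 -> 336
Final: pos=(-24.078,23.977), heading=336, 16 segment(s) drawn
Segments drawn: 16

Answer: 16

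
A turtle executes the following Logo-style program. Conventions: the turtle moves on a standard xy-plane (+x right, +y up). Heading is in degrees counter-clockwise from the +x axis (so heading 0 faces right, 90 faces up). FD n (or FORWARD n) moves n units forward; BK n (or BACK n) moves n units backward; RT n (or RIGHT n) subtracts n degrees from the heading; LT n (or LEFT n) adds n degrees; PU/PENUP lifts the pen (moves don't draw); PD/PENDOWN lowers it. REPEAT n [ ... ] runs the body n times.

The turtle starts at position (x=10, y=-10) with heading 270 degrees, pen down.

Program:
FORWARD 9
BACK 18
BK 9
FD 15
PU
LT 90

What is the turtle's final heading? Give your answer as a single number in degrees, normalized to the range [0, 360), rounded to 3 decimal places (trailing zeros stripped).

Answer: 0

Derivation:
Executing turtle program step by step:
Start: pos=(10,-10), heading=270, pen down
FD 9: (10,-10) -> (10,-19) [heading=270, draw]
BK 18: (10,-19) -> (10,-1) [heading=270, draw]
BK 9: (10,-1) -> (10,8) [heading=270, draw]
FD 15: (10,8) -> (10,-7) [heading=270, draw]
PU: pen up
LT 90: heading 270 -> 0
Final: pos=(10,-7), heading=0, 4 segment(s) drawn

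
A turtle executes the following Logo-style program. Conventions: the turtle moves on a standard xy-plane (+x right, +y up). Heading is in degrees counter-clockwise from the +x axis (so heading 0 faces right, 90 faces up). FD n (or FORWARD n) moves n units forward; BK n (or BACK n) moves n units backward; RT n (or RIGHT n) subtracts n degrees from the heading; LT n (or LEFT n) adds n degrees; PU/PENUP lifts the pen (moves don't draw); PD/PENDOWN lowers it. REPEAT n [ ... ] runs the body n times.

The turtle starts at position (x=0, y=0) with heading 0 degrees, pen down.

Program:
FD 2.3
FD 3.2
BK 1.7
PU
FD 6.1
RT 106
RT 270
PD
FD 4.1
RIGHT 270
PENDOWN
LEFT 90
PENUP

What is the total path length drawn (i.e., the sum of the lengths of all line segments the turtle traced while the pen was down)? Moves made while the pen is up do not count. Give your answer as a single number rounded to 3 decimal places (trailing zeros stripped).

Executing turtle program step by step:
Start: pos=(0,0), heading=0, pen down
FD 2.3: (0,0) -> (2.3,0) [heading=0, draw]
FD 3.2: (2.3,0) -> (5.5,0) [heading=0, draw]
BK 1.7: (5.5,0) -> (3.8,0) [heading=0, draw]
PU: pen up
FD 6.1: (3.8,0) -> (9.9,0) [heading=0, move]
RT 106: heading 0 -> 254
RT 270: heading 254 -> 344
PD: pen down
FD 4.1: (9.9,0) -> (13.841,-1.13) [heading=344, draw]
RT 270: heading 344 -> 74
PD: pen down
LT 90: heading 74 -> 164
PU: pen up
Final: pos=(13.841,-1.13), heading=164, 4 segment(s) drawn

Segment lengths:
  seg 1: (0,0) -> (2.3,0), length = 2.3
  seg 2: (2.3,0) -> (5.5,0), length = 3.2
  seg 3: (5.5,0) -> (3.8,0), length = 1.7
  seg 4: (9.9,0) -> (13.841,-1.13), length = 4.1
Total = 11.3

Answer: 11.3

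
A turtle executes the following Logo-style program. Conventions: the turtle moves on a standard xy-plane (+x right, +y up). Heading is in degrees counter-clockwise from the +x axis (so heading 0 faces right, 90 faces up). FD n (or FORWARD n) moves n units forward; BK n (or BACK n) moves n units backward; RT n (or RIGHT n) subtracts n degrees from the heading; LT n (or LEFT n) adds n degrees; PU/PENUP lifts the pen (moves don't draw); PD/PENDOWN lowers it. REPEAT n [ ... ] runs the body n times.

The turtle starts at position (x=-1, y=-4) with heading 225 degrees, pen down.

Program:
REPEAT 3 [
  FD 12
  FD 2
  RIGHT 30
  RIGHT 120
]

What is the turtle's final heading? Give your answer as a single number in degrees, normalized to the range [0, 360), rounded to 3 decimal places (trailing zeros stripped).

Executing turtle program step by step:
Start: pos=(-1,-4), heading=225, pen down
REPEAT 3 [
  -- iteration 1/3 --
  FD 12: (-1,-4) -> (-9.485,-12.485) [heading=225, draw]
  FD 2: (-9.485,-12.485) -> (-10.899,-13.899) [heading=225, draw]
  RT 30: heading 225 -> 195
  RT 120: heading 195 -> 75
  -- iteration 2/3 --
  FD 12: (-10.899,-13.899) -> (-7.794,-2.308) [heading=75, draw]
  FD 2: (-7.794,-2.308) -> (-7.276,-0.377) [heading=75, draw]
  RT 30: heading 75 -> 45
  RT 120: heading 45 -> 285
  -- iteration 3/3 --
  FD 12: (-7.276,-0.377) -> (-4.17,-11.968) [heading=285, draw]
  FD 2: (-4.17,-11.968) -> (-3.653,-13.899) [heading=285, draw]
  RT 30: heading 285 -> 255
  RT 120: heading 255 -> 135
]
Final: pos=(-3.653,-13.899), heading=135, 6 segment(s) drawn

Answer: 135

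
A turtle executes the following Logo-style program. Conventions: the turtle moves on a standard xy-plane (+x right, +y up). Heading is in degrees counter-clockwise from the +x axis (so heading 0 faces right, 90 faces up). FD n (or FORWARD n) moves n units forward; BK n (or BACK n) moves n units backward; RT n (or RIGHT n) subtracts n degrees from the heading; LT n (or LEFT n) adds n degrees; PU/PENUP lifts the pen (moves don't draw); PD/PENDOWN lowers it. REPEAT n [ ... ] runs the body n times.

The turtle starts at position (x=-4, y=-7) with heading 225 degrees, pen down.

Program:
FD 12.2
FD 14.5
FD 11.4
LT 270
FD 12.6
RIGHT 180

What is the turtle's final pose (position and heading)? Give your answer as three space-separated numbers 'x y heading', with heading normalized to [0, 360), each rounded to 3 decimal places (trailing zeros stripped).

Answer: -39.85 -25.031 315

Derivation:
Executing turtle program step by step:
Start: pos=(-4,-7), heading=225, pen down
FD 12.2: (-4,-7) -> (-12.627,-15.627) [heading=225, draw]
FD 14.5: (-12.627,-15.627) -> (-22.88,-25.88) [heading=225, draw]
FD 11.4: (-22.88,-25.88) -> (-30.941,-33.941) [heading=225, draw]
LT 270: heading 225 -> 135
FD 12.6: (-30.941,-33.941) -> (-39.85,-25.031) [heading=135, draw]
RT 180: heading 135 -> 315
Final: pos=(-39.85,-25.031), heading=315, 4 segment(s) drawn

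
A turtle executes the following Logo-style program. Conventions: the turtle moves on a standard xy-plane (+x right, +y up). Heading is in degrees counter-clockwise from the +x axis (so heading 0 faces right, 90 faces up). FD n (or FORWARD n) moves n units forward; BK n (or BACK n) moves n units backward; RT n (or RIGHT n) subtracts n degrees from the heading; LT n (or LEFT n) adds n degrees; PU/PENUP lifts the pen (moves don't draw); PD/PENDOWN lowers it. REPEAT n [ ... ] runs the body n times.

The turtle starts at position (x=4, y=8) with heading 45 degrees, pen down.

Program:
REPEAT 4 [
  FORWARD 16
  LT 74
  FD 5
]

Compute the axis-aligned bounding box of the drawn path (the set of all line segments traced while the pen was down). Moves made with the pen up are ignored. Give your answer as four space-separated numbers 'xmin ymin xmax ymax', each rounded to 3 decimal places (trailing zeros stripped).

Executing turtle program step by step:
Start: pos=(4,8), heading=45, pen down
REPEAT 4 [
  -- iteration 1/4 --
  FD 16: (4,8) -> (15.314,19.314) [heading=45, draw]
  LT 74: heading 45 -> 119
  FD 5: (15.314,19.314) -> (12.89,23.687) [heading=119, draw]
  -- iteration 2/4 --
  FD 16: (12.89,23.687) -> (5.133,37.681) [heading=119, draw]
  LT 74: heading 119 -> 193
  FD 5: (5.133,37.681) -> (0.261,36.556) [heading=193, draw]
  -- iteration 3/4 --
  FD 16: (0.261,36.556) -> (-15.329,32.957) [heading=193, draw]
  LT 74: heading 193 -> 267
  FD 5: (-15.329,32.957) -> (-15.591,27.964) [heading=267, draw]
  -- iteration 4/4 --
  FD 16: (-15.591,27.964) -> (-16.428,11.986) [heading=267, draw]
  LT 74: heading 267 -> 341
  FD 5: (-16.428,11.986) -> (-11.701,10.358) [heading=341, draw]
]
Final: pos=(-11.701,10.358), heading=341, 8 segment(s) drawn

Segment endpoints: x in {-16.428, -15.591, -15.329, -11.701, 0.261, 4, 5.133, 12.89, 15.314}, y in {8, 10.358, 11.986, 19.314, 23.687, 27.964, 32.957, 36.556, 37.681}
xmin=-16.428, ymin=8, xmax=15.314, ymax=37.681

Answer: -16.428 8 15.314 37.681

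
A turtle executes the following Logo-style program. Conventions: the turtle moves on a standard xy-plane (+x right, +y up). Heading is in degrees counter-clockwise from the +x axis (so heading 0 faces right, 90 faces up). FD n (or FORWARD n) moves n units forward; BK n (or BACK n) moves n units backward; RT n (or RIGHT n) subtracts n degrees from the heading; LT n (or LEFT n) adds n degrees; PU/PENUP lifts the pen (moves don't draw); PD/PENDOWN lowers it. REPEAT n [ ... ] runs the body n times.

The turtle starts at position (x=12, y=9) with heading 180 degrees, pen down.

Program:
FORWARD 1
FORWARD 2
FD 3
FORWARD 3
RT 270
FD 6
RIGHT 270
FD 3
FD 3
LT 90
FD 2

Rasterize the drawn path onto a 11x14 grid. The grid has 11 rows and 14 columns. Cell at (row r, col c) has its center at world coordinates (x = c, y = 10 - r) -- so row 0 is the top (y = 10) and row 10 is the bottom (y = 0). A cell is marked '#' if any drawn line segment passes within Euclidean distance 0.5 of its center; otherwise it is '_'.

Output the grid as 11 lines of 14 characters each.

Answer: ______________
___##########_
___#__________
___#__________
___#__________
___#_____#____
___#_____#____
___#######____
______________
______________
______________

Derivation:
Segment 0: (12,9) -> (11,9)
Segment 1: (11,9) -> (9,9)
Segment 2: (9,9) -> (6,9)
Segment 3: (6,9) -> (3,9)
Segment 4: (3,9) -> (3,3)
Segment 5: (3,3) -> (6,3)
Segment 6: (6,3) -> (9,3)
Segment 7: (9,3) -> (9,5)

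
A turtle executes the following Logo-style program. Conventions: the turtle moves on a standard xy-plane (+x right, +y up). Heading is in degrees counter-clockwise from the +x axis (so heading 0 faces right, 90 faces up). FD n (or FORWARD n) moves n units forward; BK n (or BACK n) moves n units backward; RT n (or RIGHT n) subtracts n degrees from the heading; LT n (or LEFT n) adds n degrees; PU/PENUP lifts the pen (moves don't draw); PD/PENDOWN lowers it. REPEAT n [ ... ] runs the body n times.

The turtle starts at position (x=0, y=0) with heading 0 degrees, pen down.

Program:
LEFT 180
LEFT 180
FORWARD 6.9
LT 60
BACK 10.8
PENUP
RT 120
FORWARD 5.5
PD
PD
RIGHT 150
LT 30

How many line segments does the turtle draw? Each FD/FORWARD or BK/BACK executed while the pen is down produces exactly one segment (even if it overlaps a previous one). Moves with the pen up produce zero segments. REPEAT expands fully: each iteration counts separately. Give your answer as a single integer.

Answer: 2

Derivation:
Executing turtle program step by step:
Start: pos=(0,0), heading=0, pen down
LT 180: heading 0 -> 180
LT 180: heading 180 -> 0
FD 6.9: (0,0) -> (6.9,0) [heading=0, draw]
LT 60: heading 0 -> 60
BK 10.8: (6.9,0) -> (1.5,-9.353) [heading=60, draw]
PU: pen up
RT 120: heading 60 -> 300
FD 5.5: (1.5,-9.353) -> (4.25,-14.116) [heading=300, move]
PD: pen down
PD: pen down
RT 150: heading 300 -> 150
LT 30: heading 150 -> 180
Final: pos=(4.25,-14.116), heading=180, 2 segment(s) drawn
Segments drawn: 2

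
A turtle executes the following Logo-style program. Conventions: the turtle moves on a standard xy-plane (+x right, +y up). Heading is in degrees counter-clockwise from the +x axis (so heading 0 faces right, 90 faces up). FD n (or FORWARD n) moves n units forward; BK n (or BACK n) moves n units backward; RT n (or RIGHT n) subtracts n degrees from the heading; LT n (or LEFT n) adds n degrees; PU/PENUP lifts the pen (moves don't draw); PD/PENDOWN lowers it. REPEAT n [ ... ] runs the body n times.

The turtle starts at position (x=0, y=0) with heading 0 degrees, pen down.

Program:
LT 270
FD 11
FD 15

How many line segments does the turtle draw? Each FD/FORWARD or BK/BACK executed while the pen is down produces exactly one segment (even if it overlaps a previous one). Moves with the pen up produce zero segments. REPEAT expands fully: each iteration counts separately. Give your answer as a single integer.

Answer: 2

Derivation:
Executing turtle program step by step:
Start: pos=(0,0), heading=0, pen down
LT 270: heading 0 -> 270
FD 11: (0,0) -> (0,-11) [heading=270, draw]
FD 15: (0,-11) -> (0,-26) [heading=270, draw]
Final: pos=(0,-26), heading=270, 2 segment(s) drawn
Segments drawn: 2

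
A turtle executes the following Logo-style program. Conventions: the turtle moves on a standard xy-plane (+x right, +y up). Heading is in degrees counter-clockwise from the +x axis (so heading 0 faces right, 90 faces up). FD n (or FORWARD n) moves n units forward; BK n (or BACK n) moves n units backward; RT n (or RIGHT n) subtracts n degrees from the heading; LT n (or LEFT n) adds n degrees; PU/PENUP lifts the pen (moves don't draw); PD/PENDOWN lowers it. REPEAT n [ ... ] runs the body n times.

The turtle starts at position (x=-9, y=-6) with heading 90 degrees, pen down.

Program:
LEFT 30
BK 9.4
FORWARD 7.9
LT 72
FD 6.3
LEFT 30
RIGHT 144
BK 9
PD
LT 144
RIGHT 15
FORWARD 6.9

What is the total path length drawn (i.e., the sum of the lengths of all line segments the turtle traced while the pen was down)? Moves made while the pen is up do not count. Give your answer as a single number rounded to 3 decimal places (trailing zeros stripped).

Answer: 39.5

Derivation:
Executing turtle program step by step:
Start: pos=(-9,-6), heading=90, pen down
LT 30: heading 90 -> 120
BK 9.4: (-9,-6) -> (-4.3,-14.141) [heading=120, draw]
FD 7.9: (-4.3,-14.141) -> (-8.25,-7.299) [heading=120, draw]
LT 72: heading 120 -> 192
FD 6.3: (-8.25,-7.299) -> (-14.412,-8.609) [heading=192, draw]
LT 30: heading 192 -> 222
RT 144: heading 222 -> 78
BK 9: (-14.412,-8.609) -> (-16.284,-17.412) [heading=78, draw]
PD: pen down
LT 144: heading 78 -> 222
RT 15: heading 222 -> 207
FD 6.9: (-16.284,-17.412) -> (-22.431,-20.545) [heading=207, draw]
Final: pos=(-22.431,-20.545), heading=207, 5 segment(s) drawn

Segment lengths:
  seg 1: (-9,-6) -> (-4.3,-14.141), length = 9.4
  seg 2: (-4.3,-14.141) -> (-8.25,-7.299), length = 7.9
  seg 3: (-8.25,-7.299) -> (-14.412,-8.609), length = 6.3
  seg 4: (-14.412,-8.609) -> (-16.284,-17.412), length = 9
  seg 5: (-16.284,-17.412) -> (-22.431,-20.545), length = 6.9
Total = 39.5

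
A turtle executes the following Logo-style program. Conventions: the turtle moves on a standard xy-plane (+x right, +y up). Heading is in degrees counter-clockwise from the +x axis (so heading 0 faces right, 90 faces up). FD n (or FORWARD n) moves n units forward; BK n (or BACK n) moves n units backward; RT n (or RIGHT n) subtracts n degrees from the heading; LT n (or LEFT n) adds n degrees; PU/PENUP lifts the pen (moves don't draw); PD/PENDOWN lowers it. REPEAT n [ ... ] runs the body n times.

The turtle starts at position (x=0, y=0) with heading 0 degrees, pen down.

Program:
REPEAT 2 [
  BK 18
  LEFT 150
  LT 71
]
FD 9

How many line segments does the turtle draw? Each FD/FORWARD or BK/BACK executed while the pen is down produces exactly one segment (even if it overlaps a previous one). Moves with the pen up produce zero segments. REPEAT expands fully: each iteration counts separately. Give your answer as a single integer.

Executing turtle program step by step:
Start: pos=(0,0), heading=0, pen down
REPEAT 2 [
  -- iteration 1/2 --
  BK 18: (0,0) -> (-18,0) [heading=0, draw]
  LT 150: heading 0 -> 150
  LT 71: heading 150 -> 221
  -- iteration 2/2 --
  BK 18: (-18,0) -> (-4.415,11.809) [heading=221, draw]
  LT 150: heading 221 -> 11
  LT 71: heading 11 -> 82
]
FD 9: (-4.415,11.809) -> (-3.163,20.721) [heading=82, draw]
Final: pos=(-3.163,20.721), heading=82, 3 segment(s) drawn
Segments drawn: 3

Answer: 3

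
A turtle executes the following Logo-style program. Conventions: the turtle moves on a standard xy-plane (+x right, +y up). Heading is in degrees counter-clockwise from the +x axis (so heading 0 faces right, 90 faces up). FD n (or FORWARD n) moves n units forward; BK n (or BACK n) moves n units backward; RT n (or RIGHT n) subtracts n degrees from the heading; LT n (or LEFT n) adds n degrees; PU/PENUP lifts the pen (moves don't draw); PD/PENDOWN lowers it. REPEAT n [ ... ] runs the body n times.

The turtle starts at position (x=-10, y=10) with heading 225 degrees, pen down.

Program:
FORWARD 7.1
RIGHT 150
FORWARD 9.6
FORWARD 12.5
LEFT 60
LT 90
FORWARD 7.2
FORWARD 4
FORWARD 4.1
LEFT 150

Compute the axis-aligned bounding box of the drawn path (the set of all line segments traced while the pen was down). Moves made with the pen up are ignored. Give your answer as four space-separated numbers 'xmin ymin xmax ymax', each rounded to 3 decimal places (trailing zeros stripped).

Executing turtle program step by step:
Start: pos=(-10,10), heading=225, pen down
FD 7.1: (-10,10) -> (-15.02,4.98) [heading=225, draw]
RT 150: heading 225 -> 75
FD 9.6: (-15.02,4.98) -> (-12.536,14.252) [heading=75, draw]
FD 12.5: (-12.536,14.252) -> (-9.301,26.327) [heading=75, draw]
LT 60: heading 75 -> 135
LT 90: heading 135 -> 225
FD 7.2: (-9.301,26.327) -> (-14.392,21.235) [heading=225, draw]
FD 4: (-14.392,21.235) -> (-17.22,18.407) [heading=225, draw]
FD 4.1: (-17.22,18.407) -> (-20.119,15.508) [heading=225, draw]
LT 150: heading 225 -> 15
Final: pos=(-20.119,15.508), heading=15, 6 segment(s) drawn

Segment endpoints: x in {-20.119, -17.22, -15.02, -14.392, -12.536, -10, -9.301}, y in {4.98, 10, 14.252, 15.508, 18.407, 21.235, 26.327}
xmin=-20.119, ymin=4.98, xmax=-9.301, ymax=26.327

Answer: -20.119 4.98 -9.301 26.327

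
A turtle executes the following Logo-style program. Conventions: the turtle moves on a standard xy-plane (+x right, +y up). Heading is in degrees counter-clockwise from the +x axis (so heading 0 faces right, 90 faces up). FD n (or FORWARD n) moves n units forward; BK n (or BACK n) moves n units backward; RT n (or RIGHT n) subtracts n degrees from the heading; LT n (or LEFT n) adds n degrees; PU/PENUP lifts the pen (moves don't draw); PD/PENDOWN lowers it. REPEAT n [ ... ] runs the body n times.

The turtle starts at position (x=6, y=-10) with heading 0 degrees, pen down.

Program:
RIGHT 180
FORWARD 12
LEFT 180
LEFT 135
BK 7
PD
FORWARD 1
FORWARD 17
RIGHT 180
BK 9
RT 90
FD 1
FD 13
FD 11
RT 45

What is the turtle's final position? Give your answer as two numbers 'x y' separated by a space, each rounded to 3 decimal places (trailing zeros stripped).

Executing turtle program step by step:
Start: pos=(6,-10), heading=0, pen down
RT 180: heading 0 -> 180
FD 12: (6,-10) -> (-6,-10) [heading=180, draw]
LT 180: heading 180 -> 0
LT 135: heading 0 -> 135
BK 7: (-6,-10) -> (-1.05,-14.95) [heading=135, draw]
PD: pen down
FD 1: (-1.05,-14.95) -> (-1.757,-14.243) [heading=135, draw]
FD 17: (-1.757,-14.243) -> (-13.778,-2.222) [heading=135, draw]
RT 180: heading 135 -> 315
BK 9: (-13.778,-2.222) -> (-20.142,4.142) [heading=315, draw]
RT 90: heading 315 -> 225
FD 1: (-20.142,4.142) -> (-20.849,3.435) [heading=225, draw]
FD 13: (-20.849,3.435) -> (-30.042,-5.757) [heading=225, draw]
FD 11: (-30.042,-5.757) -> (-37.82,-13.536) [heading=225, draw]
RT 45: heading 225 -> 180
Final: pos=(-37.82,-13.536), heading=180, 8 segment(s) drawn

Answer: -37.82 -13.536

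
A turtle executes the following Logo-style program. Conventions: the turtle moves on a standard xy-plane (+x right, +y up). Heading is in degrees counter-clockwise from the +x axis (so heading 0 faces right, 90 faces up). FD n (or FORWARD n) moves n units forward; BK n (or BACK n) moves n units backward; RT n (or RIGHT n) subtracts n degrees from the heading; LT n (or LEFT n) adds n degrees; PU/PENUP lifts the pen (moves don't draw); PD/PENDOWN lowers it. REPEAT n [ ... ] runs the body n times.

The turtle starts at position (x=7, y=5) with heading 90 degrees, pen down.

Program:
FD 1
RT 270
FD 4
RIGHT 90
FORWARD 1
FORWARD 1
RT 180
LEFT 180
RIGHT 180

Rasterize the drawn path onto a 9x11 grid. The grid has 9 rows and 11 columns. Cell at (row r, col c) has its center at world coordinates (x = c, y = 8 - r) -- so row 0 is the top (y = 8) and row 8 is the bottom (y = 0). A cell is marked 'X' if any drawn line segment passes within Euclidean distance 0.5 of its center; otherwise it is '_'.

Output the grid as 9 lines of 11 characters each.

Segment 0: (7,5) -> (7,6)
Segment 1: (7,6) -> (3,6)
Segment 2: (3,6) -> (3,7)
Segment 3: (3,7) -> (3,8)

Answer: ___X_______
___X_______
___XXXXX___
_______X___
___________
___________
___________
___________
___________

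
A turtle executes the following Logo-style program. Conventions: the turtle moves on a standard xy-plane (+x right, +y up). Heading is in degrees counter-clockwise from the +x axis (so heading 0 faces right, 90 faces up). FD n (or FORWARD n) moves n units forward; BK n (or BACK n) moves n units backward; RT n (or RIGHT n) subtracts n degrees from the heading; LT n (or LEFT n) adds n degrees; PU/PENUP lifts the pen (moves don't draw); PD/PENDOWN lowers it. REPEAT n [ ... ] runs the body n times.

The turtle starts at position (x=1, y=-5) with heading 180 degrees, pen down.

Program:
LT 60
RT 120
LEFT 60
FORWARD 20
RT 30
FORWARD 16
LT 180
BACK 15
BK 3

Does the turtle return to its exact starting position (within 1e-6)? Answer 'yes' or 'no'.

Executing turtle program step by step:
Start: pos=(1,-5), heading=180, pen down
LT 60: heading 180 -> 240
RT 120: heading 240 -> 120
LT 60: heading 120 -> 180
FD 20: (1,-5) -> (-19,-5) [heading=180, draw]
RT 30: heading 180 -> 150
FD 16: (-19,-5) -> (-32.856,3) [heading=150, draw]
LT 180: heading 150 -> 330
BK 15: (-32.856,3) -> (-45.847,10.5) [heading=330, draw]
BK 3: (-45.847,10.5) -> (-48.445,12) [heading=330, draw]
Final: pos=(-48.445,12), heading=330, 4 segment(s) drawn

Start position: (1, -5)
Final position: (-48.445, 12)
Distance = 52.286; >= 1e-6 -> NOT closed

Answer: no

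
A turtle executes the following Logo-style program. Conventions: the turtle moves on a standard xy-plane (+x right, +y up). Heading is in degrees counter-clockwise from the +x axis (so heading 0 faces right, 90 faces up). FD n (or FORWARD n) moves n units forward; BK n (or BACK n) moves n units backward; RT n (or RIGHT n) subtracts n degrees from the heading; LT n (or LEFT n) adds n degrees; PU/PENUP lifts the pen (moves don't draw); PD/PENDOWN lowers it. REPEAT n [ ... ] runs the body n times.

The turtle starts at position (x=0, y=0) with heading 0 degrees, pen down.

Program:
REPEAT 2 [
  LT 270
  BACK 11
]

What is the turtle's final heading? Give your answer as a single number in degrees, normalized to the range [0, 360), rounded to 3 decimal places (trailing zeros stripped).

Executing turtle program step by step:
Start: pos=(0,0), heading=0, pen down
REPEAT 2 [
  -- iteration 1/2 --
  LT 270: heading 0 -> 270
  BK 11: (0,0) -> (0,11) [heading=270, draw]
  -- iteration 2/2 --
  LT 270: heading 270 -> 180
  BK 11: (0,11) -> (11,11) [heading=180, draw]
]
Final: pos=(11,11), heading=180, 2 segment(s) drawn

Answer: 180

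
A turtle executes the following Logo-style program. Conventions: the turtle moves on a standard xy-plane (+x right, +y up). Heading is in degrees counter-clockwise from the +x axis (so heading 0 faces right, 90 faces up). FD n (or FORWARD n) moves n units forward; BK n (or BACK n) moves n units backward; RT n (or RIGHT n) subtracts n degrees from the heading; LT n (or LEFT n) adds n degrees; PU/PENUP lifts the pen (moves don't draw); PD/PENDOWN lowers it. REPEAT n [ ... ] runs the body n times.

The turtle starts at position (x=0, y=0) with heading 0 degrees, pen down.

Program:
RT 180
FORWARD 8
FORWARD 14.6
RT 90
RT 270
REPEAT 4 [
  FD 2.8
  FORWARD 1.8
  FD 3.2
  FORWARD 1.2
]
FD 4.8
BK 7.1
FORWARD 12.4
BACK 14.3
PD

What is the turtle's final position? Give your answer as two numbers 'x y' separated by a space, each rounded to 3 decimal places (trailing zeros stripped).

Executing turtle program step by step:
Start: pos=(0,0), heading=0, pen down
RT 180: heading 0 -> 180
FD 8: (0,0) -> (-8,0) [heading=180, draw]
FD 14.6: (-8,0) -> (-22.6,0) [heading=180, draw]
RT 90: heading 180 -> 90
RT 270: heading 90 -> 180
REPEAT 4 [
  -- iteration 1/4 --
  FD 2.8: (-22.6,0) -> (-25.4,0) [heading=180, draw]
  FD 1.8: (-25.4,0) -> (-27.2,0) [heading=180, draw]
  FD 3.2: (-27.2,0) -> (-30.4,0) [heading=180, draw]
  FD 1.2: (-30.4,0) -> (-31.6,0) [heading=180, draw]
  -- iteration 2/4 --
  FD 2.8: (-31.6,0) -> (-34.4,0) [heading=180, draw]
  FD 1.8: (-34.4,0) -> (-36.2,0) [heading=180, draw]
  FD 3.2: (-36.2,0) -> (-39.4,0) [heading=180, draw]
  FD 1.2: (-39.4,0) -> (-40.6,0) [heading=180, draw]
  -- iteration 3/4 --
  FD 2.8: (-40.6,0) -> (-43.4,0) [heading=180, draw]
  FD 1.8: (-43.4,0) -> (-45.2,0) [heading=180, draw]
  FD 3.2: (-45.2,0) -> (-48.4,0) [heading=180, draw]
  FD 1.2: (-48.4,0) -> (-49.6,0) [heading=180, draw]
  -- iteration 4/4 --
  FD 2.8: (-49.6,0) -> (-52.4,0) [heading=180, draw]
  FD 1.8: (-52.4,0) -> (-54.2,0) [heading=180, draw]
  FD 3.2: (-54.2,0) -> (-57.4,0) [heading=180, draw]
  FD 1.2: (-57.4,0) -> (-58.6,0) [heading=180, draw]
]
FD 4.8: (-58.6,0) -> (-63.4,0) [heading=180, draw]
BK 7.1: (-63.4,0) -> (-56.3,0) [heading=180, draw]
FD 12.4: (-56.3,0) -> (-68.7,0) [heading=180, draw]
BK 14.3: (-68.7,0) -> (-54.4,0) [heading=180, draw]
PD: pen down
Final: pos=(-54.4,0), heading=180, 22 segment(s) drawn

Answer: -54.4 0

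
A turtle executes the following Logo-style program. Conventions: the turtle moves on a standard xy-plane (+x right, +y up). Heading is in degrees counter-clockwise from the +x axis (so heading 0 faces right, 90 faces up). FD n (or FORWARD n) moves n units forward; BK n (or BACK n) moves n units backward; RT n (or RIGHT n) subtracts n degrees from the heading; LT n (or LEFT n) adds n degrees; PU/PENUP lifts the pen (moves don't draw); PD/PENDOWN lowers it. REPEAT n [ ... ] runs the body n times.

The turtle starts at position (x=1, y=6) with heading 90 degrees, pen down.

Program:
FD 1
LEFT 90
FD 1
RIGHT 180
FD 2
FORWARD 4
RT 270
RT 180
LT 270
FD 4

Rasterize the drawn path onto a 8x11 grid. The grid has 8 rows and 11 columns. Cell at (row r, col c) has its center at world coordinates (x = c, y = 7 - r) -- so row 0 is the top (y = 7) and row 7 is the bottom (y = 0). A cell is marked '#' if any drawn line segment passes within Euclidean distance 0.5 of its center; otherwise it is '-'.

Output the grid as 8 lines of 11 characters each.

Segment 0: (1,6) -> (1,7)
Segment 1: (1,7) -> (0,7)
Segment 2: (0,7) -> (2,7)
Segment 3: (2,7) -> (6,7)
Segment 4: (6,7) -> (2,7)

Answer: #######----
-#---------
-----------
-----------
-----------
-----------
-----------
-----------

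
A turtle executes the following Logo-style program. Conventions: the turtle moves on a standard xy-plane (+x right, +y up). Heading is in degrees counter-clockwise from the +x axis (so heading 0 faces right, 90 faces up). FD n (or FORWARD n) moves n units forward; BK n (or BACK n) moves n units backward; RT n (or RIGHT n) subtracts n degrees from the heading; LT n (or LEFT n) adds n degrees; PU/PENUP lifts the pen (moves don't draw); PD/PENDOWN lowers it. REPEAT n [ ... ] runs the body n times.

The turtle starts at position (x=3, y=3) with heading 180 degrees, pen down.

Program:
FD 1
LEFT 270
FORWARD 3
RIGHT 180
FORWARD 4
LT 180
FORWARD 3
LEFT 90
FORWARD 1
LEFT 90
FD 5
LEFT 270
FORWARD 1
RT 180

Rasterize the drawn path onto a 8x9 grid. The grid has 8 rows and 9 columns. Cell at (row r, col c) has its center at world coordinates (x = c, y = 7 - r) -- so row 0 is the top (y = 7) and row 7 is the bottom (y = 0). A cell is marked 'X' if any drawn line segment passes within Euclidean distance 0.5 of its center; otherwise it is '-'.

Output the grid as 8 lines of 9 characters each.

Answer: ---------
--X------
-XX------
-XX------
-XXX-----
-XX------
-X-------
XX-------

Derivation:
Segment 0: (3,3) -> (2,3)
Segment 1: (2,3) -> (2,6)
Segment 2: (2,6) -> (2,2)
Segment 3: (2,2) -> (2,5)
Segment 4: (2,5) -> (1,5)
Segment 5: (1,5) -> (1,0)
Segment 6: (1,0) -> (-0,0)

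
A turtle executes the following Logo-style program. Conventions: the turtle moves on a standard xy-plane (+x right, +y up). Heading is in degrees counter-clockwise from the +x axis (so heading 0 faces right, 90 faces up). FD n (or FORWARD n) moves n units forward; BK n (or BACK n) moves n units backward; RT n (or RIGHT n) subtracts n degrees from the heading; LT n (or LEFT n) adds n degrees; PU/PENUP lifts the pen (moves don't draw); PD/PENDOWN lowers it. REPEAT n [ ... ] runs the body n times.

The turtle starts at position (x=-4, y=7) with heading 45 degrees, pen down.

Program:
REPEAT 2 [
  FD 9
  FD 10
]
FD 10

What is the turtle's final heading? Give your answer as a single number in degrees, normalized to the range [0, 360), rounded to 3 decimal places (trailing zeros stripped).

Answer: 45

Derivation:
Executing turtle program step by step:
Start: pos=(-4,7), heading=45, pen down
REPEAT 2 [
  -- iteration 1/2 --
  FD 9: (-4,7) -> (2.364,13.364) [heading=45, draw]
  FD 10: (2.364,13.364) -> (9.435,20.435) [heading=45, draw]
  -- iteration 2/2 --
  FD 9: (9.435,20.435) -> (15.799,26.799) [heading=45, draw]
  FD 10: (15.799,26.799) -> (22.87,33.87) [heading=45, draw]
]
FD 10: (22.87,33.87) -> (29.941,40.941) [heading=45, draw]
Final: pos=(29.941,40.941), heading=45, 5 segment(s) drawn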